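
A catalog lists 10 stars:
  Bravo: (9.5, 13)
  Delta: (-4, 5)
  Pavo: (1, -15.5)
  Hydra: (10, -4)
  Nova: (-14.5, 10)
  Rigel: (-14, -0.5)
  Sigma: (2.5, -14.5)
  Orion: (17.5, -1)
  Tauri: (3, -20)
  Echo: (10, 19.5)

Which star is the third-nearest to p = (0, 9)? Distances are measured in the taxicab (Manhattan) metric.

Nova

d(p, Bravo) = |0−9.5| + |9−13| = 9.5 + 4 = 13.5
d(p, Delta) = |0−(-4)| + |9−5| = 4 + 4 = 8
d(p, Pavo) = |0−1| + |9−(-15.5)| = 1 + 24.5 = 25.5
d(p, Hydra) = |0−10| + |9−(-4)| = 10 + 13 = 23
d(p, Nova) = |0−(-14.5)| + |9−10| = 14.5 + 1 = 15.5
d(p, Rigel) = |0−(-14)| + |9−(-0.5)| = 14 + 9.5 = 23.5
d(p, Sigma) = |0−2.5| + |9−(-14.5)| = 2.5 + 23.5 = 26
d(p, Orion) = |0−17.5| + |9−(-1)| = 17.5 + 10 = 27.5
d(p, Tauri) = |0−3| + |9−(-20)| = 3 + 29 = 32
d(p, Echo) = |0−10| + |9−19.5| = 10 + 10.5 = 20.5
Sorted ascending: Delta, Bravo, Nova, Echo, … — the third-nearest is Nova.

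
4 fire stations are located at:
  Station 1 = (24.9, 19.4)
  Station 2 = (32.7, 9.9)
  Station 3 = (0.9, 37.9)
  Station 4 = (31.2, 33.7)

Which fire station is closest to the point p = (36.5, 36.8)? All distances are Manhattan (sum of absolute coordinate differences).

d(p, Station 1) = |36.5−24.9| + |36.8−19.4| = 11.6 + 17.4 = 29
d(p, Station 2) = |36.5−32.7| + |36.8−9.9| = 3.8 + 26.9 = 30.7
d(p, Station 3) = |36.5−0.9| + |36.8−37.9| = 35.6 + 1.1 = 36.7
d(p, Station 4) = |36.5−31.2| + |36.8−33.7| = 5.3 + 3.1 = 8.4
Station 4 is nearest.

Station 4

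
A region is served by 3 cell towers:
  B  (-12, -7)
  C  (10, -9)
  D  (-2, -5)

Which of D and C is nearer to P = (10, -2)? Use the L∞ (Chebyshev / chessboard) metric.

d(P,D) = max(12, 3) = 12
d(P,C) = max(0, 7) = 7
12 > 7, so C is closer.

C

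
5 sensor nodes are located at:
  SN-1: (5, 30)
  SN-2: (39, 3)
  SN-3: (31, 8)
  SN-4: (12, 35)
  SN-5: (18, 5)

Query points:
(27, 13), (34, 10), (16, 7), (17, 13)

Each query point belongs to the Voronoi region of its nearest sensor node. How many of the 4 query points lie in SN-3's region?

2

(27, 13) — d² to each: SN-1:773, SN-2:244, SN-3:41, SN-4:709, SN-5:145 → nearest is SN-3
(34, 10) — d² to each: SN-1:1241, SN-2:74, SN-3:13, SN-4:1109, SN-5:281 → nearest is SN-3
(16, 7) — d² to each: SN-1:650, SN-2:545, SN-3:226, SN-4:800, SN-5:8 → nearest is SN-5
(17, 13) — d² to each: SN-1:433, SN-2:584, SN-3:221, SN-4:509, SN-5:65 → nearest is SN-5
2 of the 4 points have SN-3 as nearest.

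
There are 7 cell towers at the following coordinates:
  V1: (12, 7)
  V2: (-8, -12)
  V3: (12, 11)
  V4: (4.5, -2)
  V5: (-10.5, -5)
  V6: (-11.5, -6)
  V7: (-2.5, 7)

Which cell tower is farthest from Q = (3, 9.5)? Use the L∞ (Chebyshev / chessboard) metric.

V2

d(Q,V1) = max(9, 2.5) = 9
d(Q,V2) = max(11, 21.5) = 21.5
d(Q,V3) = max(9, 1.5) = 9
d(Q,V4) = max(1.5, 11.5) = 11.5
d(Q,V5) = max(13.5, 14.5) = 14.5
d(Q,V6) = max(14.5, 15.5) = 15.5
d(Q,V7) = max(5.5, 2.5) = 5.5
The largest is to V2.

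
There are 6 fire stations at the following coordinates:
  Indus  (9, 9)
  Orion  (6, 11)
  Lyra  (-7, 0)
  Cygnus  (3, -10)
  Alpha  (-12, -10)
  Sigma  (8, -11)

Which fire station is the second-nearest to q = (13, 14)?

Since √ is increasing, it suffices to compare squared distances:
d²(q, Indus) = (13−9)² + (14−9)² = 16 + 25 = 41
d²(q, Orion) = (13−6)² + (14−11)² = 49 + 9 = 58
d²(q, Lyra) = (13−(-7))² + (14−0)² = 400 + 196 = 596
d²(q, Cygnus) = (13−3)² + (14−(-10))² = 100 + 576 = 676
d²(q, Alpha) = (13−(-12))² + (14−(-10))² = 625 + 576 = 1201
d²(q, Sigma) = (13−8)² + (14−(-11))² = 25 + 625 = 650
Sorted ascending: Indus, Orion, Lyra, … — the second-nearest is Orion.

Orion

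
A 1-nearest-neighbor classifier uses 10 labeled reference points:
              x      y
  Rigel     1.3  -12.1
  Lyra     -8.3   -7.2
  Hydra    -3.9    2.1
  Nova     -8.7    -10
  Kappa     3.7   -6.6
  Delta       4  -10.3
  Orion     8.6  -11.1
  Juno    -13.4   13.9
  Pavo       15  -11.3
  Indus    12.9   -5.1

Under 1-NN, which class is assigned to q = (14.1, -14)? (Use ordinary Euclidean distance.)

Since √ is increasing, it suffices to compare squared distances:
d²(q, Rigel) = (14.1−1.3)² + (-14−(-12.1))² = 163.84 + 3.61 = 167.45
d²(q, Lyra) = (14.1−(-8.3))² + (-14−(-7.2))² = 501.76 + 46.24 = 548
d²(q, Hydra) = (14.1−(-3.9))² + (-14−2.1)² = 324 + 259.21 = 583.21
d²(q, Nova) = (14.1−(-8.7))² + (-14−(-10))² = 519.84 + 16 = 535.84
d²(q, Kappa) = (14.1−3.7)² + (-14−(-6.6))² = 108.16 + 54.76 = 162.92
d²(q, Delta) = (14.1−4)² + (-14−(-10.3))² = 102.01 + 13.69 = 115.7
d²(q, Orion) = (14.1−8.6)² + (-14−(-11.1))² = 30.25 + 8.41 = 38.66
d²(q, Juno) = (14.1−(-13.4))² + (-14−13.9)² = 756.25 + 778.41 = 1534.66
d²(q, Pavo) = (14.1−15)² + (-14−(-11.3))² = 0.81 + 7.29 = 8.1
d²(q, Indus) = (14.1−12.9)² + (-14−(-5.1))² = 1.44 + 79.21 = 80.65
Minimum is at Pavo.

Pavo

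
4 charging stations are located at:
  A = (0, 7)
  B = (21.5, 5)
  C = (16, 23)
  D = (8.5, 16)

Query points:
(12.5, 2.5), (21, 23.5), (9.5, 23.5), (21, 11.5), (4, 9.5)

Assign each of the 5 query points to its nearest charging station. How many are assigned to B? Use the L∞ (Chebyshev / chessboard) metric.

2

(12.5, 2.5) — d to each: A:12.5, B:9, C:20.5, D:13.5 → nearest is B
(21, 23.5) — d to each: A:21, B:18.5, C:5, D:12.5 → nearest is C
(9.5, 23.5) — d to each: A:16.5, B:18.5, C:6.5, D:7.5 → nearest is C
(21, 11.5) — d to each: A:21, B:6.5, C:11.5, D:12.5 → nearest is B
(4, 9.5) — d to each: A:4, B:17.5, C:13.5, D:6.5 → nearest is A
2 of the 5 points have B as nearest.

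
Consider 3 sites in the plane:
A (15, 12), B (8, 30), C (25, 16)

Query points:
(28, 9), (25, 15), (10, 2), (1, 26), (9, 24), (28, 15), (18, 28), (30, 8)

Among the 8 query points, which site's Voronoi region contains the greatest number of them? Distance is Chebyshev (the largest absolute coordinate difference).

(28, 9) — d to each: A:13, B:21, C:7 → nearest is C
(25, 15) — d to each: A:10, B:17, C:1 → nearest is C
(10, 2) — d to each: A:10, B:28, C:15 → nearest is A
(1, 26) — d to each: A:14, B:7, C:24 → nearest is B
(9, 24) — d to each: A:12, B:6, C:16 → nearest is B
(28, 15) — d to each: A:13, B:20, C:3 → nearest is C
(18, 28) — d to each: A:16, B:10, C:12 → nearest is B
(30, 8) — d to each: A:15, B:22, C:8 → nearest is C
Tally — A:1, B:3, C:4. C captures the most (4).

C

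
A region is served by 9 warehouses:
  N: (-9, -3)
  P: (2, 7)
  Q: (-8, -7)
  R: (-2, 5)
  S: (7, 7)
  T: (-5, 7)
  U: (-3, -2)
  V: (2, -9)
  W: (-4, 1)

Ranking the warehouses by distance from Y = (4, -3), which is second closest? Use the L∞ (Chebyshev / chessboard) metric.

d(Y,N) = max(13, 0) = 13
d(Y,P) = max(2, 10) = 10
d(Y,Q) = max(12, 4) = 12
d(Y,R) = max(6, 8) = 8
d(Y,S) = max(3, 10) = 10
d(Y,T) = max(9, 10) = 10
d(Y,U) = max(7, 1) = 7
d(Y,V) = max(2, 6) = 6
d(Y,W) = max(8, 4) = 8
Sorted ascending: V, U, R, … — the second-nearest is U.

U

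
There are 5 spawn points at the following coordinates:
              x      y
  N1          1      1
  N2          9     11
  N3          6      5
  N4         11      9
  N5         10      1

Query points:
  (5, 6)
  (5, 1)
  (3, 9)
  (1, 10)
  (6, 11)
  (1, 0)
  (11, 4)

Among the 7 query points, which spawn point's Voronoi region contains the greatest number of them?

N3

(5, 6) — d² to each: N1:41, N2:41, N3:2, N4:45, N5:50 → nearest is N3
(5, 1) — d² to each: N1:16, N2:116, N3:17, N4:100, N5:25 → nearest is N1
(3, 9) — d² to each: N1:68, N2:40, N3:25, N4:64, N5:113 → nearest is N3
(1, 10) — d² to each: N1:81, N2:65, N3:50, N4:101, N5:162 → nearest is N3
(6, 11) — d² to each: N1:125, N2:9, N3:36, N4:29, N5:116 → nearest is N2
(1, 0) — d² to each: N1:1, N2:185, N3:50, N4:181, N5:82 → nearest is N1
(11, 4) — d² to each: N1:109, N2:53, N3:26, N4:25, N5:10 → nearest is N5
Tally — N1:2, N2:1, N3:3, N5:1. N3 captures the most (3).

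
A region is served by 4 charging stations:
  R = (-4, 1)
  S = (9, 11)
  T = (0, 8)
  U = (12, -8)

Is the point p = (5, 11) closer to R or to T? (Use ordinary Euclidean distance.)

Compare squared distances:
|pR|² = (5−(-4))² + (11−1)² = 81 + 100 = 181
|pT|² = (5−0)² + (11−8)² = 25 + 9 = 34
181 > 34, so T is closer.

T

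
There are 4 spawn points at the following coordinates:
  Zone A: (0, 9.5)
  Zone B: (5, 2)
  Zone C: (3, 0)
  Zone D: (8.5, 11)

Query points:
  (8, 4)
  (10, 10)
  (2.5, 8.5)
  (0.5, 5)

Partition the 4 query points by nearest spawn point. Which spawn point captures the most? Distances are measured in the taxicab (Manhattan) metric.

(8, 4) — d to each: Zone A:13.5, Zone B:5, Zone C:9, Zone D:7.5 → nearest is Zone B
(10, 10) — d to each: Zone A:10.5, Zone B:13, Zone C:17, Zone D:2.5 → nearest is Zone D
(2.5, 8.5) — d to each: Zone A:3.5, Zone B:9, Zone C:9, Zone D:8.5 → nearest is Zone A
(0.5, 5) — d to each: Zone A:5, Zone B:7.5, Zone C:7.5, Zone D:14 → nearest is Zone A
Tally — Zone A:2, Zone B:1, Zone D:1. Zone A captures the most (2).

Zone A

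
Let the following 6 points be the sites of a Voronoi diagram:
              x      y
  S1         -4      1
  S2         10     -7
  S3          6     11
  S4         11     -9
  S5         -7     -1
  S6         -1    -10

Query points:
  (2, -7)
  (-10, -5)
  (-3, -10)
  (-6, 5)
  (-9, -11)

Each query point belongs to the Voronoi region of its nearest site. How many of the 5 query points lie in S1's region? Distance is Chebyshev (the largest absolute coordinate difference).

1

(2, -7) — d to each: S1:8, S2:8, S3:18, S4:9, S5:9, S6:3 → nearest is S6
(-10, -5) — d to each: S1:6, S2:20, S3:16, S4:21, S5:4, S6:9 → nearest is S5
(-3, -10) — d to each: S1:11, S2:13, S3:21, S4:14, S5:9, S6:2 → nearest is S6
(-6, 5) — d to each: S1:4, S2:16, S3:12, S4:17, S5:6, S6:15 → nearest is S1
(-9, -11) — d to each: S1:12, S2:19, S3:22, S4:20, S5:10, S6:8 → nearest is S6
1 of the 5 points has S1 as nearest.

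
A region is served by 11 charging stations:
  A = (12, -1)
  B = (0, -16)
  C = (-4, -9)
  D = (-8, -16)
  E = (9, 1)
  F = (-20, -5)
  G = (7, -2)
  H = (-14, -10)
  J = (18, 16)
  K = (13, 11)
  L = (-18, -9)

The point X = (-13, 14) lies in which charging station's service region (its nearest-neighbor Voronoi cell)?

Squared Euclidean distances:
|XA|² = (-13−12)² + (14−(-1))² = 625 + 225 = 850
|XB|² = (-13−0)² + (14−(-16))² = 169 + 900 = 1069
|XC|² = (-13−(-4))² + (14−(-9))² = 81 + 529 = 610
|XD|² = (-13−(-8))² + (14−(-16))² = 25 + 900 = 925
|XE|² = (-13−9)² + (14−1)² = 484 + 169 = 653
|XF|² = (-13−(-20))² + (14−(-5))² = 49 + 361 = 410
|XG|² = (-13−7)² + (14−(-2))² = 400 + 256 = 656
|XH|² = (-13−(-14))² + (14−(-10))² = 1 + 576 = 577
|XJ|² = (-13−18)² + (14−16)² = 961 + 4 = 965
|XK|² = (-13−13)² + (14−11)² = 676 + 9 = 685
|XL|² = (-13−(-18))² + (14−(-9))² = 25 + 529 = 554
The smallest is to F, so X lies in the Voronoi region of F.

F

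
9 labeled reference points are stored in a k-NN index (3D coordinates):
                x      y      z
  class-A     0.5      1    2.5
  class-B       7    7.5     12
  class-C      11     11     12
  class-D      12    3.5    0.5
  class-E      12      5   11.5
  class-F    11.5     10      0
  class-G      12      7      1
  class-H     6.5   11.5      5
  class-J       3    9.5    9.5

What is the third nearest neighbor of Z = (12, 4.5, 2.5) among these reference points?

class-F

Since √ is increasing, it suffices to compare squared distances:
d²(Z, class-A) = (12−0.5)² + (4.5−1)² + (2.5−2.5)² = 132.25 + 12.25 + 0 = 144.5
d²(Z, class-B) = (12−7)² + (4.5−7.5)² + (2.5−12)² = 25 + 9 + 90.25 = 124.25
d²(Z, class-C) = (12−11)² + (4.5−11)² + (2.5−12)² = 1 + 42.25 + 90.25 = 133.5
d²(Z, class-D) = (12−12)² + (4.5−3.5)² + (2.5−0.5)² = 0 + 1 + 4 = 5
d²(Z, class-E) = (12−12)² + (4.5−5)² + (2.5−11.5)² = 0 + 0.25 + 81 = 81.25
d²(Z, class-F) = (12−11.5)² + (4.5−10)² + (2.5−0)² = 0.25 + 30.25 + 6.25 = 36.75
d²(Z, class-G) = (12−12)² + (4.5−7)² + (2.5−1)² = 0 + 6.25 + 2.25 = 8.5
d²(Z, class-H) = (12−6.5)² + (4.5−11.5)² + (2.5−5)² = 30.25 + 49 + 6.25 = 85.5
d²(Z, class-J) = (12−3)² + (4.5−9.5)² + (2.5−9.5)² = 81 + 25 + 49 = 155
Sorted ascending: class-D, class-G, class-F, class-E, … — the third-nearest is class-F.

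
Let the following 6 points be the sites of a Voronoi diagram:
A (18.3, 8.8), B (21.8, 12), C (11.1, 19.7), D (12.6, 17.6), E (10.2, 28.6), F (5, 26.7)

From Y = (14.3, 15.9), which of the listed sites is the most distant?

Since √ is increasing, it suffices to compare squared distances:
|YA|² = 16 + 50.41 = 66.41
|YB|² = 56.25 + 15.21 = 71.46
|YC|² = 10.24 + 14.44 = 24.68
|YD|² = 2.89 + 2.89 = 5.78
|YE|² = 16.81 + 161.29 = 178.1
|YF|² = 86.49 + 116.64 = 203.13
The largest is to F.

F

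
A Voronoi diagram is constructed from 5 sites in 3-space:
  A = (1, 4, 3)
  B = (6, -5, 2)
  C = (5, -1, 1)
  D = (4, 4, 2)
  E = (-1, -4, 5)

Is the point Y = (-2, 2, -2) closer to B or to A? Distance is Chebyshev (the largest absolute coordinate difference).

d(Y,B) = max(8, 7, 4) = 8
d(Y,A) = max(3, 2, 5) = 5
8 > 5, so A is closer.

A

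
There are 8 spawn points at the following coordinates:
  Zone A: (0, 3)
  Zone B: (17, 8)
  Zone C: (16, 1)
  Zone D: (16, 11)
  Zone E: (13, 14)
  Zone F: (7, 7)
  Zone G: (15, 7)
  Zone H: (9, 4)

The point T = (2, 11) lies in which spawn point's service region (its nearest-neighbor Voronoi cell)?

Zone F

Squared Euclidean distances:
d²(T, Zone A) = (2−0)² + (11−3)² = 4 + 64 = 68
d²(T, Zone B) = (2−17)² + (11−8)² = 225 + 9 = 234
d²(T, Zone C) = (2−16)² + (11−1)² = 196 + 100 = 296
d²(T, Zone D) = (2−16)² + (11−11)² = 196 + 0 = 196
d²(T, Zone E) = (2−13)² + (11−14)² = 121 + 9 = 130
d²(T, Zone F) = (2−7)² + (11−7)² = 25 + 16 = 41
d²(T, Zone G) = (2−15)² + (11−7)² = 169 + 16 = 185
d²(T, Zone H) = (2−9)² + (11−4)² = 49 + 49 = 98
Zone F is nearest.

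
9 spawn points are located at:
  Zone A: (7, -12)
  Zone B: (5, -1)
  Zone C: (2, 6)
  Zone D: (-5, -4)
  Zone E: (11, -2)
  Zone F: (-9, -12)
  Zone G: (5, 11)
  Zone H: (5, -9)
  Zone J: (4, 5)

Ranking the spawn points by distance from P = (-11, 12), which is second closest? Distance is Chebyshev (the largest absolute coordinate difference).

d(P, Zone A) = max(18, 24) = 24
d(P, Zone B) = max(16, 13) = 16
d(P, Zone C) = max(13, 6) = 13
d(P, Zone D) = max(6, 16) = 16
d(P, Zone E) = max(22, 14) = 22
d(P, Zone F) = max(2, 24) = 24
d(P, Zone G) = max(16, 1) = 16
d(P, Zone H) = max(16, 21) = 21
d(P, Zone J) = max(15, 7) = 15
Sorted ascending: Zone C, Zone J, Zone B, … — the second-nearest is Zone J.

Zone J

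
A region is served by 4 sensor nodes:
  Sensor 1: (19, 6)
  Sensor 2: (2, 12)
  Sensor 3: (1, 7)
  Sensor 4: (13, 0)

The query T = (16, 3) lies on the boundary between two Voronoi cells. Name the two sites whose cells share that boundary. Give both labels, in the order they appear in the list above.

Squared distances from T to each site:
d²(T, Sensor 1) = 9 + 9 = 18
d²(T, Sensor 2) = 196 + 81 = 277
d²(T, Sensor 3) = 225 + 16 = 241
d²(T, Sensor 4) = 9 + 9 = 18
T is equidistant from Sensor 1 and Sensor 4 (both at squared distance 18), and every other site is strictly farther — so T lies on the Sensor 1–Sensor 4 Voronoi edge.

Sensor 1 and Sensor 4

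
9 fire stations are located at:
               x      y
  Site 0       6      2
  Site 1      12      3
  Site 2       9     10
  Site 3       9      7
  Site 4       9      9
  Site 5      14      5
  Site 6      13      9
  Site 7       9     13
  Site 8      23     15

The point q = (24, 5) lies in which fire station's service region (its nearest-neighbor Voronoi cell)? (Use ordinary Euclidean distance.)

Since √ is increasing, it suffices to compare squared distances:
d²(q, Site 0) = (24−6)² + (5−2)² = 324 + 9 = 333
d²(q, Site 1) = (24−12)² + (5−3)² = 144 + 4 = 148
d²(q, Site 2) = (24−9)² + (5−10)² = 225 + 25 = 250
d²(q, Site 3) = (24−9)² + (5−7)² = 225 + 4 = 229
d²(q, Site 4) = (24−9)² + (5−9)² = 225 + 16 = 241
d²(q, Site 5) = (24−14)² + (5−5)² = 100 + 0 = 100
d²(q, Site 6) = (24−13)² + (5−9)² = 121 + 16 = 137
d²(q, Site 7) = (24−9)² + (5−13)² = 225 + 64 = 289
d²(q, Site 8) = (24−23)² + (5−15)² = 1 + 100 = 101
The smallest is to Site 5, so q lies in the Voronoi region of Site 5.

Site 5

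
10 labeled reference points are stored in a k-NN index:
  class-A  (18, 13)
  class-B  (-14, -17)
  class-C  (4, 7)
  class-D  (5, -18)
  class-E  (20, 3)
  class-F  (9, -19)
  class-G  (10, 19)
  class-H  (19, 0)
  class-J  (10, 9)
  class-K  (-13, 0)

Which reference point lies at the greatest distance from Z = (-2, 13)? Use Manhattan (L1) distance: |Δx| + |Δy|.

d(Z, class-A) = |-2−18| + |13−13| = 20 + 0 = 20
d(Z, class-B) = |-2−(-14)| + |13−(-17)| = 12 + 30 = 42
d(Z, class-C) = |-2−4| + |13−7| = 6 + 6 = 12
d(Z, class-D) = |-2−5| + |13−(-18)| = 7 + 31 = 38
d(Z, class-E) = |-2−20| + |13−3| = 22 + 10 = 32
d(Z, class-F) = |-2−9| + |13−(-19)| = 11 + 32 = 43
d(Z, class-G) = |-2−10| + |13−19| = 12 + 6 = 18
d(Z, class-H) = |-2−19| + |13−0| = 21 + 13 = 34
d(Z, class-J) = |-2−10| + |13−9| = 12 + 4 = 16
d(Z, class-K) = |-2−(-13)| + |13−0| = 11 + 13 = 24
The largest is to class-F.

class-F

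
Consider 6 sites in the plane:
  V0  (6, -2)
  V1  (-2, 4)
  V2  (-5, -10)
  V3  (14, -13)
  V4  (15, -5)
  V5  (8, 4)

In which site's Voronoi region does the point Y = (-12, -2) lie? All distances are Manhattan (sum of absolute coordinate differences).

d(Y,V0) = 18 + 0 = 18
d(Y,V1) = 10 + 6 = 16
d(Y,V2) = 7 + 8 = 15
d(Y,V3) = 26 + 11 = 37
d(Y,V4) = 27 + 3 = 30
d(Y,V5) = 20 + 6 = 26
Minimum is at V2.

V2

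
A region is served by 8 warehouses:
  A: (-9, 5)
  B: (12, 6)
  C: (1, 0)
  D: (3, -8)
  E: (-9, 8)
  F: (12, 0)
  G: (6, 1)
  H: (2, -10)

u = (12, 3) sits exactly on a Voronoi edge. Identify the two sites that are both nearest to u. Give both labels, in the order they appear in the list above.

B and F

Squared distances from u to each site:
|uA|² = 441 + 4 = 445
|uB|² = 0 + 9 = 9
|uC|² = 121 + 9 = 130
|uD|² = 81 + 121 = 202
|uE|² = 441 + 25 = 466
|uF|² = 0 + 9 = 9
|uG|² = 36 + 4 = 40
|uH|² = 100 + 169 = 269
u is equidistant from B and F (both at squared distance 9), and every other site is strictly farther — so u lies on the B–F Voronoi edge.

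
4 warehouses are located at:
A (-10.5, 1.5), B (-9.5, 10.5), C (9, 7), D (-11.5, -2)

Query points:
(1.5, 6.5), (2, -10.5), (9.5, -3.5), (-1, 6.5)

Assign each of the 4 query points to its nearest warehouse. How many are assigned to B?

(1.5, 6.5) — d² to each: A:169, B:137, C:56.5, D:241.25 → nearest is C
(2, -10.5) — d² to each: A:300.25, B:573.25, C:355.25, D:254.5 → nearest is D
(9.5, -3.5) — d² to each: A:425, B:557, C:110.5, D:443.25 → nearest is C
(-1, 6.5) — d² to each: A:115.25, B:88.25, C:100.25, D:182.5 → nearest is B
1 of the 4 points has B as nearest.

1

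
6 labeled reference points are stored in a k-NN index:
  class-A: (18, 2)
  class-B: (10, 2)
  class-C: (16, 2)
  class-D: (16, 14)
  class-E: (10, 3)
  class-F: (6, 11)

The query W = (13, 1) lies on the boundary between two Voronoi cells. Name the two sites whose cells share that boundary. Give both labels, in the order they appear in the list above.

Squared distances from W to each site:
d²(W, class-A) = (13−18)² + (1−2)² = 25 + 1 = 26
d²(W, class-B) = (13−10)² + (1−2)² = 9 + 1 = 10
d²(W, class-C) = (13−16)² + (1−2)² = 9 + 1 = 10
d²(W, class-D) = (13−16)² + (1−14)² = 9 + 169 = 178
d²(W, class-E) = (13−10)² + (1−3)² = 9 + 4 = 13
d²(W, class-F) = (13−6)² + (1−11)² = 49 + 100 = 149
W is equidistant from class-B and class-C (both at squared distance 10), and every other site is strictly farther — so W lies on the class-B–class-C Voronoi edge.

class-B and class-C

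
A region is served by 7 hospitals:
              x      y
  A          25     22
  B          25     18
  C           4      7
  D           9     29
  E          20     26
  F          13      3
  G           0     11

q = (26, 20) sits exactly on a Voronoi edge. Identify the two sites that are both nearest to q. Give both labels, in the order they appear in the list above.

Squared distances from q to each site:
|qA|² = (26−25)² + (20−22)² = 1 + 4 = 5
|qB|² = (26−25)² + (20−18)² = 1 + 4 = 5
|qC|² = (26−4)² + (20−7)² = 484 + 169 = 653
|qD|² = (26−9)² + (20−29)² = 289 + 81 = 370
|qE|² = (26−20)² + (20−26)² = 36 + 36 = 72
|qF|² = (26−13)² + (20−3)² = 169 + 289 = 458
|qG|² = (26−0)² + (20−11)² = 676 + 81 = 757
q is equidistant from A and B (both at squared distance 5), and every other site is strictly farther — so q lies on the A–B Voronoi edge.

A and B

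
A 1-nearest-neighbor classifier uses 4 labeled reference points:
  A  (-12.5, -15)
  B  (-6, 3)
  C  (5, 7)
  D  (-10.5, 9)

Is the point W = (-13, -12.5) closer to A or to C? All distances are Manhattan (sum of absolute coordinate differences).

A

d(W,A) = |-13−(-12.5)| + |-12.5−(-15)| = 0.5 + 2.5 = 3
d(W,C) = |-13−5| + |-12.5−7| = 18 + 19.5 = 37.5
3 < 37.5, so A is closer.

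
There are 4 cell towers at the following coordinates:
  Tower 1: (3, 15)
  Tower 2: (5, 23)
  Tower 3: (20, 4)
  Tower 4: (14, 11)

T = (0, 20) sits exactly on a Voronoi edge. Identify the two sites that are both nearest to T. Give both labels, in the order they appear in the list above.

Squared distances from T to each site:
d²(T, Tower 1) = (0−3)² + (20−15)² = 9 + 25 = 34
d²(T, Tower 2) = (0−5)² + (20−23)² = 25 + 9 = 34
d²(T, Tower 3) = (0−20)² + (20−4)² = 400 + 256 = 656
d²(T, Tower 4) = (0−14)² + (20−11)² = 196 + 81 = 277
T is equidistant from Tower 1 and Tower 2 (both at squared distance 34), and every other site is strictly farther — so T lies on the Tower 1–Tower 2 Voronoi edge.

Tower 1 and Tower 2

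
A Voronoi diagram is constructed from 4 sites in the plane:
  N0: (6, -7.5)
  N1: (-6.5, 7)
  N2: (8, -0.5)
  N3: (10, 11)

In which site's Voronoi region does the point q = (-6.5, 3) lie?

N1

Since √ is increasing, it suffices to compare squared distances:
|qN0|² = (-6.5−6)² + (3−(-7.5))² = 156.25 + 110.25 = 266.5
|qN1|² = (-6.5−(-6.5))² + (3−7)² = 0 + 16 = 16
|qN2|² = (-6.5−8)² + (3−(-0.5))² = 210.25 + 12.25 = 222.5
|qN3|² = (-6.5−10)² + (3−11)² = 272.25 + 64 = 336.25
The smallest is to N1, so q lies in the Voronoi region of N1.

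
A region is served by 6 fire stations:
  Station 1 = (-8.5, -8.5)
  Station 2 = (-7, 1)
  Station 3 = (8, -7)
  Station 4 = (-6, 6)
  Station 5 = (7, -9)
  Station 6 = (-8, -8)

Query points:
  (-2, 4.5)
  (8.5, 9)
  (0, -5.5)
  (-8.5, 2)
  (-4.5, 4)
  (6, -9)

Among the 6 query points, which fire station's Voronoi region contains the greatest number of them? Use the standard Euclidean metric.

(-2, 4.5) — d² to each: Station 1:211.25, Station 2:37.25, Station 3:232.25, Station 4:18.25, Station 5:263.25, Station 6:192.25 → nearest is Station 4
(8.5, 9) — d² to each: Station 1:595.25, Station 2:304.25, Station 3:256.25, Station 4:219.25, Station 5:326.25, Station 6:561.25 → nearest is Station 4
(0, -5.5) — d² to each: Station 1:81.25, Station 2:91.25, Station 3:66.25, Station 4:168.25, Station 5:61.25, Station 6:70.25 → nearest is Station 5
(-8.5, 2) — d² to each: Station 1:110.25, Station 2:3.25, Station 3:353.25, Station 4:22.25, Station 5:361.25, Station 6:100.25 → nearest is Station 2
(-4.5, 4) — d² to each: Station 1:172.25, Station 2:15.25, Station 3:277.25, Station 4:6.25, Station 5:301.25, Station 6:156.25 → nearest is Station 4
(6, -9) — d² to each: Station 1:210.5, Station 2:269, Station 3:8, Station 4:369, Station 5:1, Station 6:197 → nearest is Station 5
Tally — Station 2:1, Station 4:3, Station 5:2. Station 4 captures the most (3).

Station 4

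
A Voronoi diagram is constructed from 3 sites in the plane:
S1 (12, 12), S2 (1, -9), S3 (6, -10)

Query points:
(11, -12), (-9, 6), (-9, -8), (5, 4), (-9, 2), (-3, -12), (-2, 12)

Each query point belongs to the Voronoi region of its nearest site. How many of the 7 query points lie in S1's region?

(11, -12) — d² to each: S1:577, S2:109, S3:29 → nearest is S3
(-9, 6) — d² to each: S1:477, S2:325, S3:481 → nearest is S2
(-9, -8) — d² to each: S1:841, S2:101, S3:229 → nearest is S2
(5, 4) — d² to each: S1:113, S2:185, S3:197 → nearest is S1
(-9, 2) — d² to each: S1:541, S2:221, S3:369 → nearest is S2
(-3, -12) — d² to each: S1:801, S2:25, S3:85 → nearest is S2
(-2, 12) — d² to each: S1:196, S2:450, S3:548 → nearest is S1
2 of the 7 points have S1 as nearest.

2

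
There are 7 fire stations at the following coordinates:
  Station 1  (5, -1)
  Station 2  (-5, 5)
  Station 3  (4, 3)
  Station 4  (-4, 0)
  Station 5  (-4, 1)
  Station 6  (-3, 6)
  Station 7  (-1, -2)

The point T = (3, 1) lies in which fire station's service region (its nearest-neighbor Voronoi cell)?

Station 3

Since √ is increasing, it suffices to compare squared distances:
d²(T, Station 1) = (3−5)² + (1−(-1))² = 4 + 4 = 8
d²(T, Station 2) = (3−(-5))² + (1−5)² = 64 + 16 = 80
d²(T, Station 3) = (3−4)² + (1−3)² = 1 + 4 = 5
d²(T, Station 4) = (3−(-4))² + (1−0)² = 49 + 1 = 50
d²(T, Station 5) = (3−(-4))² + (1−1)² = 49 + 0 = 49
d²(T, Station 6) = (3−(-3))² + (1−6)² = 36 + 25 = 61
d²(T, Station 7) = (3−(-1))² + (1−(-2))² = 16 + 9 = 25
The smallest is to Station 3, so T lies in the Voronoi region of Station 3.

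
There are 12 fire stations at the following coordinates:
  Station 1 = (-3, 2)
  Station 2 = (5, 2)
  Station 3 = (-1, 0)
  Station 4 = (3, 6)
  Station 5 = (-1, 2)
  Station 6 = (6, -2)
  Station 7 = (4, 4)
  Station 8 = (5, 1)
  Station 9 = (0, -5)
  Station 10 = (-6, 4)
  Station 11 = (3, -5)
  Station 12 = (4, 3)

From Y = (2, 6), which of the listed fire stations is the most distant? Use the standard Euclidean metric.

Since √ is increasing, it suffices to compare squared distances:
d²(Y, Station 1) = (2−(-3))² + (6−2)² = 25 + 16 = 41
d²(Y, Station 2) = (2−5)² + (6−2)² = 9 + 16 = 25
d²(Y, Station 3) = (2−(-1))² + (6−0)² = 9 + 36 = 45
d²(Y, Station 4) = (2−3)² + (6−6)² = 1 + 0 = 1
d²(Y, Station 5) = (2−(-1))² + (6−2)² = 9 + 16 = 25
d²(Y, Station 6) = (2−6)² + (6−(-2))² = 16 + 64 = 80
d²(Y, Station 7) = (2−4)² + (6−4)² = 4 + 4 = 8
d²(Y, Station 8) = (2−5)² + (6−1)² = 9 + 25 = 34
d²(Y, Station 9) = (2−0)² + (6−(-5))² = 4 + 121 = 125
d²(Y, Station 10) = (2−(-6))² + (6−4)² = 64 + 4 = 68
d²(Y, Station 11) = (2−3)² + (6−(-5))² = 1 + 121 = 122
d²(Y, Station 12) = (2−4)² + (6−3)² = 4 + 9 = 13
The largest is to Station 9.

Station 9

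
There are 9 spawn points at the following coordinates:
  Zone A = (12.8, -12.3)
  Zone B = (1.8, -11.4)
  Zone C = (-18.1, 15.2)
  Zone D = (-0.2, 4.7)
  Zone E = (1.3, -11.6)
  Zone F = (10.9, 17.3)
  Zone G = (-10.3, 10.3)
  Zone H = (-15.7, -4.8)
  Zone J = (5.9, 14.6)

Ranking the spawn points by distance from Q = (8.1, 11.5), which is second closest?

Compare squared distances (the ordering matches that of the actual distances):
d²(Q, Zone A) = (8.1−12.8)² + (11.5−(-12.3))² = 22.09 + 566.44 = 588.53
d²(Q, Zone B) = (8.1−1.8)² + (11.5−(-11.4))² = 39.69 + 524.41 = 564.1
d²(Q, Zone C) = (8.1−(-18.1))² + (11.5−15.2)² = 686.44 + 13.69 = 700.13
d²(Q, Zone D) = (8.1−(-0.2))² + (11.5−4.7)² = 68.89 + 46.24 = 115.13
d²(Q, Zone E) = (8.1−1.3)² + (11.5−(-11.6))² = 46.24 + 533.61 = 579.85
d²(Q, Zone F) = (8.1−10.9)² + (11.5−17.3)² = 7.84 + 33.64 = 41.48
d²(Q, Zone G) = (8.1−(-10.3))² + (11.5−10.3)² = 338.56 + 1.44 = 340
d²(Q, Zone H) = (8.1−(-15.7))² + (11.5−(-4.8))² = 566.44 + 265.69 = 832.13
d²(Q, Zone J) = (8.1−5.9)² + (11.5−14.6)² = 4.84 + 9.61 = 14.45
Sorted ascending: Zone J, Zone F, Zone D, … — the second-nearest is Zone F.

Zone F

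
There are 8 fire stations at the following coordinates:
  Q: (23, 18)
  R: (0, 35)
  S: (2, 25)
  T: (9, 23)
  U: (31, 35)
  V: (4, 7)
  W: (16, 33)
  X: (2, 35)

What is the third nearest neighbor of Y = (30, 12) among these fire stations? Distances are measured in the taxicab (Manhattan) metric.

V

d(Y,Q) = 7 + 6 = 13
d(Y,R) = 30 + 23 = 53
d(Y,S) = 28 + 13 = 41
d(Y,T) = 21 + 11 = 32
d(Y,U) = 1 + 23 = 24
d(Y,V) = 26 + 5 = 31
d(Y,W) = 14 + 21 = 35
d(Y,X) = 28 + 23 = 51
Sorted ascending: Q, U, V, T, … — the third-nearest is V.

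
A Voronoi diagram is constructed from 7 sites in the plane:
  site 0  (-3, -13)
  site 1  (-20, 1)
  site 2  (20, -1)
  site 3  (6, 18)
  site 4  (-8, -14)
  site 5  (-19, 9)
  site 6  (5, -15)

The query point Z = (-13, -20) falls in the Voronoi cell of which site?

site 4

Compare squared distances (the ordering matches that of the actual distances):
d²(Z, site 0) = (-13−(-3))² + (-20−(-13))² = 100 + 49 = 149
d²(Z, site 1) = (-13−(-20))² + (-20−1)² = 49 + 441 = 490
d²(Z, site 2) = (-13−20)² + (-20−(-1))² = 1089 + 361 = 1450
d²(Z, site 3) = (-13−6)² + (-20−18)² = 361 + 1444 = 1805
d²(Z, site 4) = (-13−(-8))² + (-20−(-14))² = 25 + 36 = 61
d²(Z, site 5) = (-13−(-19))² + (-20−9)² = 36 + 841 = 877
d²(Z, site 6) = (-13−5)² + (-20−(-15))² = 324 + 25 = 349
Minimum is at site 4.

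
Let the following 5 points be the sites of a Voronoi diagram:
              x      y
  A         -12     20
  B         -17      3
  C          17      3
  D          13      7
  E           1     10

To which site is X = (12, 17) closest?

Compare squared distances (the ordering matches that of the actual distances):
|XA|² = (12−(-12))² + (17−20)² = 576 + 9 = 585
|XB|² = (12−(-17))² + (17−3)² = 841 + 196 = 1037
|XC|² = (12−17)² + (17−3)² = 25 + 196 = 221
|XD|² = (12−13)² + (17−7)² = 1 + 100 = 101
|XE|² = (12−1)² + (17−10)² = 121 + 49 = 170
The smallest is to D, so X lies in the Voronoi region of D.

D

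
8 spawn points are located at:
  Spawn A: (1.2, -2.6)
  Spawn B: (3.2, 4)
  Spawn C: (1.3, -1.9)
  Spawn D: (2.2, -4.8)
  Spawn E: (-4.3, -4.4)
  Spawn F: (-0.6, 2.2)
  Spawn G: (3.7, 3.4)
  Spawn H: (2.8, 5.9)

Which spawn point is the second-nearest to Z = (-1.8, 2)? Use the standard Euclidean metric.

Squared Euclidean distances:
d²(Z, Spawn A) = (-1.8−1.2)² + (2−(-2.6))² = 9 + 21.16 = 30.16
d²(Z, Spawn B) = (-1.8−3.2)² + (2−4)² = 25 + 4 = 29
d²(Z, Spawn C) = (-1.8−1.3)² + (2−(-1.9))² = 9.61 + 15.21 = 24.82
d²(Z, Spawn D) = (-1.8−2.2)² + (2−(-4.8))² = 16 + 46.24 = 62.24
d²(Z, Spawn E) = (-1.8−(-4.3))² + (2−(-4.4))² = 6.25 + 40.96 = 47.21
d²(Z, Spawn F) = (-1.8−(-0.6))² + (2−2.2)² = 1.44 + 0.04 = 1.48
d²(Z, Spawn G) = (-1.8−3.7)² + (2−3.4)² = 30.25 + 1.96 = 32.21
d²(Z, Spawn H) = (-1.8−2.8)² + (2−5.9)² = 21.16 + 15.21 = 36.37
Sorted ascending: Spawn F, Spawn C, Spawn B, … — the second-nearest is Spawn C.

Spawn C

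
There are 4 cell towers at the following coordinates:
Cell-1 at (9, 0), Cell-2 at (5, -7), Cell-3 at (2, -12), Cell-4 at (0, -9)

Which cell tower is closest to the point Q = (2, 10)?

Cell-1

Since √ is increasing, it suffices to compare squared distances:
d²(Q, Cell-1) = (2−9)² + (10−0)² = 49 + 100 = 149
d²(Q, Cell-2) = (2−5)² + (10−(-7))² = 9 + 289 = 298
d²(Q, Cell-3) = (2−2)² + (10−(-12))² = 0 + 484 = 484
d²(Q, Cell-4) = (2−0)² + (10−(-9))² = 4 + 361 = 365
Cell-1 is nearest.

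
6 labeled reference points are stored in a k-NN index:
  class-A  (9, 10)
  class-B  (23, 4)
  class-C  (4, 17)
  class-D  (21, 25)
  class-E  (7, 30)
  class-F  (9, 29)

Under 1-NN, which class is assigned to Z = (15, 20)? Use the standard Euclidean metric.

class-D

Compare squared distances (the ordering matches that of the actual distances):
d²(Z, class-A) = (15−9)² + (20−10)² = 36 + 100 = 136
d²(Z, class-B) = (15−23)² + (20−4)² = 64 + 256 = 320
d²(Z, class-C) = (15−4)² + (20−17)² = 121 + 9 = 130
d²(Z, class-D) = (15−21)² + (20−25)² = 36 + 25 = 61
d²(Z, class-E) = (15−7)² + (20−30)² = 64 + 100 = 164
d²(Z, class-F) = (15−9)² + (20−29)² = 36 + 81 = 117
The smallest is to class-D, so Z lies in the Voronoi region of class-D.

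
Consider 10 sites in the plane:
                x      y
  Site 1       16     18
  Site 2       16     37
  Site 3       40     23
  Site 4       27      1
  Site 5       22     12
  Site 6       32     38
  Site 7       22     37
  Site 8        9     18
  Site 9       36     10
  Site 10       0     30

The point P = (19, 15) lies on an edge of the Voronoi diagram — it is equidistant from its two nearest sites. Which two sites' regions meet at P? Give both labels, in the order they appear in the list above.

Site 1 and Site 5

Squared distances from P to each site:
d²(P, Site 1) = 9 + 9 = 18
d²(P, Site 2) = 9 + 484 = 493
d²(P, Site 3) = 441 + 64 = 505
d²(P, Site 4) = 64 + 196 = 260
d²(P, Site 5) = 9 + 9 = 18
d²(P, Site 6) = 169 + 529 = 698
d²(P, Site 7) = 9 + 484 = 493
d²(P, Site 8) = 100 + 9 = 109
d²(P, Site 9) = 289 + 25 = 314
d²(P, Site 10) = 361 + 225 = 586
P is equidistant from Site 1 and Site 5 (both at squared distance 18), and every other site is strictly farther — so P lies on the Site 1–Site 5 Voronoi edge.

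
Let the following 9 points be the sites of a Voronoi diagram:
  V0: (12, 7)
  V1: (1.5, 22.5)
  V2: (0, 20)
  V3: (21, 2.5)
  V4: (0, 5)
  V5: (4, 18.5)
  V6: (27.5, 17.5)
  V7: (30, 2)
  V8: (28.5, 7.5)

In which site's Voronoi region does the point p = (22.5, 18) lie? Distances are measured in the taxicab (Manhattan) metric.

d(p,V0) = 10.5 + 11 = 21.5
d(p,V1) = 21 + 4.5 = 25.5
d(p,V2) = 22.5 + 2 = 24.5
d(p,V3) = 1.5 + 15.5 = 17
d(p,V4) = 22.5 + 13 = 35.5
d(p,V5) = 18.5 + 0.5 = 19
d(p,V6) = 5 + 0.5 = 5.5
d(p,V7) = 7.5 + 16 = 23.5
d(p,V8) = 6 + 10.5 = 16.5
The smallest is to V6, so p lies in the Voronoi region of V6.

V6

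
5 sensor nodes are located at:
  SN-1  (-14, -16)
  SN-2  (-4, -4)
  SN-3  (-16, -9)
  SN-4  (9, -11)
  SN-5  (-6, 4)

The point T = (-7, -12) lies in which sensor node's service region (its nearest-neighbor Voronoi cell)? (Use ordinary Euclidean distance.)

SN-1

Squared Euclidean distances:
d²(T, SN-1) = (-7−(-14))² + (-12−(-16))² = 49 + 16 = 65
d²(T, SN-2) = (-7−(-4))² + (-12−(-4))² = 9 + 64 = 73
d²(T, SN-3) = (-7−(-16))² + (-12−(-9))² = 81 + 9 = 90
d²(T, SN-4) = (-7−9)² + (-12−(-11))² = 256 + 1 = 257
d²(T, SN-5) = (-7−(-6))² + (-12−4)² = 1 + 256 = 257
The smallest is to SN-1, so T lies in the Voronoi region of SN-1.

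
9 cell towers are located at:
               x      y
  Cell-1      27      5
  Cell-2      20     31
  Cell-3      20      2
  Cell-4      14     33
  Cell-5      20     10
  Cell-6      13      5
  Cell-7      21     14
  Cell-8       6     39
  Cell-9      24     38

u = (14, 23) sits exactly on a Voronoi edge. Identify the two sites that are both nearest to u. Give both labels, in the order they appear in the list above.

Cell-2 and Cell-4

Squared distances from u to each site:
d²(u, Cell-1) = (14−27)² + (23−5)² = 169 + 324 = 493
d²(u, Cell-2) = (14−20)² + (23−31)² = 36 + 64 = 100
d²(u, Cell-3) = (14−20)² + (23−2)² = 36 + 441 = 477
d²(u, Cell-4) = (14−14)² + (23−33)² = 0 + 100 = 100
d²(u, Cell-5) = (14−20)² + (23−10)² = 36 + 169 = 205
d²(u, Cell-6) = (14−13)² + (23−5)² = 1 + 324 = 325
d²(u, Cell-7) = (14−21)² + (23−14)² = 49 + 81 = 130
d²(u, Cell-8) = (14−6)² + (23−39)² = 64 + 256 = 320
d²(u, Cell-9) = (14−24)² + (23−38)² = 100 + 225 = 325
u is equidistant from Cell-2 and Cell-4 (both at squared distance 100), and every other site is strictly farther — so u lies on the Cell-2–Cell-4 Voronoi edge.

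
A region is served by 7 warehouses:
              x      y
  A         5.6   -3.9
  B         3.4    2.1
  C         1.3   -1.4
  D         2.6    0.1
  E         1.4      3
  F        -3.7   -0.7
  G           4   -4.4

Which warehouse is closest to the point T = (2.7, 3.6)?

Squared Euclidean distances:
|TA|² = (2.7−5.6)² + (3.6−(-3.9))² = 8.41 + 56.25 = 64.66
|TB|² = (2.7−3.4)² + (3.6−2.1)² = 0.49 + 2.25 = 2.74
|TC|² = (2.7−1.3)² + (3.6−(-1.4))² = 1.96 + 25 = 26.96
|TD|² = (2.7−2.6)² + (3.6−0.1)² = 0.01 + 12.25 = 12.26
|TE|² = (2.7−1.4)² + (3.6−3)² = 1.69 + 0.36 = 2.05
|TF|² = (2.7−(-3.7))² + (3.6−(-0.7))² = 40.96 + 18.49 = 59.45
|TG|² = (2.7−4)² + (3.6−(-4.4))² = 1.69 + 64 = 65.69
E is nearest.

E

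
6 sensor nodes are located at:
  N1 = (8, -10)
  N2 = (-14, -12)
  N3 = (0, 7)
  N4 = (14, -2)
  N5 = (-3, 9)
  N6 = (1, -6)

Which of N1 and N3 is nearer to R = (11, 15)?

N3

Compare squared distances:
|RN1|² = (11−8)² + (15−(-10))² = 9 + 625 = 634
|RN3|² = (11−0)² + (15−7)² = 121 + 64 = 185
634 > 185, so N3 is closer.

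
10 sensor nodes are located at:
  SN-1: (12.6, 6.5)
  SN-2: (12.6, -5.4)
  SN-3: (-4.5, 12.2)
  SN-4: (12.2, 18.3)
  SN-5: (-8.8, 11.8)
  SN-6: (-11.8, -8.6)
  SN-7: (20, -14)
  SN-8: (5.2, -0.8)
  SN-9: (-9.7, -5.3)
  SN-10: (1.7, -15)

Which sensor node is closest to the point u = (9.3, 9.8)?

Squared Euclidean distances:
d²(u, SN-1) = (9.3−12.6)² + (9.8−6.5)² = 10.89 + 10.89 = 21.78
d²(u, SN-2) = (9.3−12.6)² + (9.8−(-5.4))² = 10.89 + 231.04 = 241.93
d²(u, SN-3) = (9.3−(-4.5))² + (9.8−12.2)² = 190.44 + 5.76 = 196.2
d²(u, SN-4) = (9.3−12.2)² + (9.8−18.3)² = 8.41 + 72.25 = 80.66
d²(u, SN-5) = (9.3−(-8.8))² + (9.8−11.8)² = 327.61 + 4 = 331.61
d²(u, SN-6) = (9.3−(-11.8))² + (9.8−(-8.6))² = 445.21 + 338.56 = 783.77
d²(u, SN-7) = (9.3−20)² + (9.8−(-14))² = 114.49 + 566.44 = 680.93
d²(u, SN-8) = (9.3−5.2)² + (9.8−(-0.8))² = 16.81 + 112.36 = 129.17
d²(u, SN-9) = (9.3−(-9.7))² + (9.8−(-5.3))² = 361 + 228.01 = 589.01
d²(u, SN-10) = (9.3−1.7)² + (9.8−(-15))² = 57.76 + 615.04 = 672.8
Minimum is at SN-1.

SN-1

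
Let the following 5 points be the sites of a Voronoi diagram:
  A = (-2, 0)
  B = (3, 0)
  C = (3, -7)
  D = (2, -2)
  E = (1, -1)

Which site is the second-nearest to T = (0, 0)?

A

Compare squared distances (the ordering matches that of the actual distances):
|TA|² = (0−(-2))² + (0−0)² = 4 + 0 = 4
|TB|² = (0−3)² + (0−0)² = 9 + 0 = 9
|TC|² = (0−3)² + (0−(-7))² = 9 + 49 = 58
|TD|² = (0−2)² + (0−(-2))² = 4 + 4 = 8
|TE|² = (0−1)² + (0−(-1))² = 1 + 1 = 2
Sorted ascending: E, A, D, … — the second-nearest is A.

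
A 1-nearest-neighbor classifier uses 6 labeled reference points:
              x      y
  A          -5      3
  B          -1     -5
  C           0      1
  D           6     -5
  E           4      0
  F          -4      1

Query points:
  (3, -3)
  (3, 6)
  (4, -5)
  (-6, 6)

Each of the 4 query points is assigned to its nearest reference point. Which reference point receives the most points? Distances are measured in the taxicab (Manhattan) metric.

(3, -3) — d to each: A:14, B:6, C:7, D:5, E:4, F:11 → nearest is E
(3, 6) — d to each: A:11, B:15, C:8, D:14, E:7, F:12 → nearest is E
(4, -5) — d to each: A:17, B:5, C:10, D:2, E:5, F:14 → nearest is D
(-6, 6) — d to each: A:4, B:16, C:11, D:23, E:16, F:7 → nearest is A
Tally — A:1, D:1, E:2. E captures the most (2).

E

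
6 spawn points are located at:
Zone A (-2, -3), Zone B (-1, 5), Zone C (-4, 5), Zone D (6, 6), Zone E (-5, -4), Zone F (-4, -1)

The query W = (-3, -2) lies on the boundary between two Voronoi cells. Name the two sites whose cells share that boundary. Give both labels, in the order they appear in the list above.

Squared distances from W to each site:
d²(W, Zone A) = (-3−(-2))² + (-2−(-3))² = 1 + 1 = 2
d²(W, Zone B) = (-3−(-1))² + (-2−5)² = 4 + 49 = 53
d²(W, Zone C) = (-3−(-4))² + (-2−5)² = 1 + 49 = 50
d²(W, Zone D) = (-3−6)² + (-2−6)² = 81 + 64 = 145
d²(W, Zone E) = (-3−(-5))² + (-2−(-4))² = 4 + 4 = 8
d²(W, Zone F) = (-3−(-4))² + (-2−(-1))² = 1 + 1 = 2
W is equidistant from Zone A and Zone F (both at squared distance 2), and every other site is strictly farther — so W lies on the Zone A–Zone F Voronoi edge.

Zone A and Zone F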